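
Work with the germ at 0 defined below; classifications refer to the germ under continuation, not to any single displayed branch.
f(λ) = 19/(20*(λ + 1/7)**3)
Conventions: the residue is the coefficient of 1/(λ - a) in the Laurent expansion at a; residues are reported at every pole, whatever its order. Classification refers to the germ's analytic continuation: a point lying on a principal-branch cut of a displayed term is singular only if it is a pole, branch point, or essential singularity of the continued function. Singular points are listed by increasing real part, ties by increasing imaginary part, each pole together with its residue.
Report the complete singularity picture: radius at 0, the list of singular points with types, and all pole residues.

Denominator factor (λ + 1/7)^3: pole of order 3 at -1/7, modulus 1/7.
The radius of convergence is the smallest modulus among the singular points: 1/7.
At the order-3 pole -1/7 set g(λ) = (λ - (-1/7))^3*f(λ) = 19/20.
Order-3 pole: residue = g''(a)/2; g''(-1/7) = 0, so the residue is 0.

Radius of convergence at 0: 1/7.
At -1/7: a pole of order 3; residue 0.


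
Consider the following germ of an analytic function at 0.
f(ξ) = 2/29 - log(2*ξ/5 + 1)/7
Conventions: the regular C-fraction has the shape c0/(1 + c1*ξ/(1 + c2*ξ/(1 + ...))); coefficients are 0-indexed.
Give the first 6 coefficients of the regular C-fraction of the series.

Taylor coefficients (expand at 0): a_0 = 2/29, a_1 = -2/35, a_2 = 2/175, a_3 = -8/2625, a_4 = 4/4375, a_5 = -32/109375.
c0 = a_0 = 2/29. Peel one level at a time: if S = 1 + c*ξ/S' with S'(0) = 1, then c is the ξ-coefficient of S and S' = c*ξ/(S - 1).
S_1 = c0/f = 1 + (29/35)*ξ + (638/1225)*ξ^2 + ...; c1 = 29/35.
S_2 = c1*ξ/(S_1 - 1) = 1 + (-22/35)*ξ + (-1/75)*ξ^2 + ...; c2 = -22/35.
S_3 = c2*ξ/(S_2 - 1) = 1 + (-7/330)*ξ + (511/108900)*ξ^2 + ...; c3 = -7/330.
S_4 = c3*ξ/(S_3 - 1) = 1 + (73/330)*ξ + (-4/375)*ξ^2 + ...; c4 = 73/330.
S_5 = c4*ξ/(S_4 - 1) = 1 + (88/1825)*ξ + ...; c5 = 88/1825.

The regular C-fraction coefficients are [2/29, 29/35, -22/35, -7/330, 73/330, 88/1825].


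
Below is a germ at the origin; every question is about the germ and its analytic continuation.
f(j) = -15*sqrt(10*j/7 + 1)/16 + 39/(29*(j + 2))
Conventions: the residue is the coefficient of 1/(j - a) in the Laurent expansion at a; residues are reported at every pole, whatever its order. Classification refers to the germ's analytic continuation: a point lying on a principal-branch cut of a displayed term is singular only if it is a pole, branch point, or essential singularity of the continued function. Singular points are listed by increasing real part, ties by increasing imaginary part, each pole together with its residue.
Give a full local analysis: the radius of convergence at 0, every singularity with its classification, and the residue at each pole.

Denominator factor (j + 2): pole of order 1 at -2, modulus 2.
Branch term (-15/16)*sqrt(1 - j/(-7/10)): its argument vanishes at j = -7/10, a square-root branch point, modulus 7/10.
The radius of convergence is the smallest modulus among the singular points: 7/10.
The branch term is analytic at -2 and contributes nothing to the residue; only the rational part matters.
At the order-1 pole -2 set g(j) = (j - (-2))*(rational part) = 39/29.
Simple pole: residue = g(a) at a = -2, which is 39/29.
List the singular points by increasing real part (a conjugate pair: the negative imaginary part first).

Radius of convergence at 0: 7/10.
At -2: a pole of order 1; residue 39/29.
At -7/10: an algebraic (square-root) branch point.


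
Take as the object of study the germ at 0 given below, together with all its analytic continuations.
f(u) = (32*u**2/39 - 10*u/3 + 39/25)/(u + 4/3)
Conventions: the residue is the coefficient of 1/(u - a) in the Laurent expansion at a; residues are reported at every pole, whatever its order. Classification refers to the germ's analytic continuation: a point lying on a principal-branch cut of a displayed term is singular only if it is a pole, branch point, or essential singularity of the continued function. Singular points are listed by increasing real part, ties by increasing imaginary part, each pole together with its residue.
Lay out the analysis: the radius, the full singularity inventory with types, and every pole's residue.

Radius of convergence at 0: 4/3.
At -4/3: a pole of order 1; residue 65489/8775.

Denominator factor (u + 4/3): pole of order 1 at -4/3, modulus 4/3.
The radius of convergence is the smallest modulus among the singular points: 4/3.
At the order-1 pole -4/3 set g(u) = (u - (-4/3))*f(u) = 32*u**2/39 - 10*u/3 + 39/25.
Simple pole: residue = g(a) at a = -4/3, which is 65489/8775.


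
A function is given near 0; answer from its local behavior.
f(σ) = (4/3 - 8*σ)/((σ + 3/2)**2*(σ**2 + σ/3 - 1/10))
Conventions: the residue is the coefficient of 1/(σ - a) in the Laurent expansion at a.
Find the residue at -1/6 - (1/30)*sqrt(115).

The residue is -40240/9801 - (84320/225423)*sqrt(115).


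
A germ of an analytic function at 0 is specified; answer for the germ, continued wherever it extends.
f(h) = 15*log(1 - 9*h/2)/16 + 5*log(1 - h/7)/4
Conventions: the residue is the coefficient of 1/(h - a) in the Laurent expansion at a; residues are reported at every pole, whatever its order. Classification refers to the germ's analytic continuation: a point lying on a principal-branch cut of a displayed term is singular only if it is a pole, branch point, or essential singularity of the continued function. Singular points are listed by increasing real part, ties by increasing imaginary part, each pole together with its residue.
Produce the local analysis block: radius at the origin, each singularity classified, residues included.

Branch term (15/16)*log(1 - h/(2/9)): its argument vanishes at h = 2/9, a logarithmic branch point, modulus 2/9.
Branch term (5/4)*log(1 - h/(7)): its argument vanishes at h = 7, a logarithmic branch point, modulus 7.
The radius of convergence is the smallest modulus among the singular points: 2/9.
List the singular points by increasing real part (a conjugate pair: the negative imaginary part first).

Radius of convergence at 0: 2/9.
At 2/9: a logarithmic branch point.
At 7: a logarithmic branch point.


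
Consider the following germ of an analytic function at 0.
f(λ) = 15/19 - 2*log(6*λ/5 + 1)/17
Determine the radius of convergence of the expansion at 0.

The radius of convergence is 5/6.

Branch term (-2/17)*log(1 - λ/(-5/6)): its argument vanishes at λ = -5/6, a logarithmic branch point, modulus 5/6.
The radius of convergence is the smallest modulus among the singular points: 5/6.


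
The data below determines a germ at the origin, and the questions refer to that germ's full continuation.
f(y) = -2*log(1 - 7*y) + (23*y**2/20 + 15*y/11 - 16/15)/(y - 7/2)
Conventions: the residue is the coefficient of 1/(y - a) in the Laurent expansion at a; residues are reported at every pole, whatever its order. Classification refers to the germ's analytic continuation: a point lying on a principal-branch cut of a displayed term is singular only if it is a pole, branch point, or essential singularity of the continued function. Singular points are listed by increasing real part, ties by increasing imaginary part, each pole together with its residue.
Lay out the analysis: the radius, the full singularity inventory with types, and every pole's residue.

Radius of convergence at 0: 1/7.
At 1/7: a logarithmic branch point.
At 7/2: a pole of order 1; residue 9395/528.

Denominator factor (y - 7/2): pole of order 1 at 7/2, modulus 7/2.
Branch term (-2)*log(1 - y/(1/7)): its argument vanishes at y = 1/7, a logarithmic branch point, modulus 1/7.
The radius of convergence is the smallest modulus among the singular points: 1/7.
The branch term is analytic at 7/2 and contributes nothing to the residue; only the rational part matters.
At the order-1 pole 7/2 set g(y) = (y - (7/2))*(rational part) = 23*y**2/20 + 15*y/11 - 16/15.
Simple pole: residue = g(a) at a = 7/2, which is 9395/528.
List the singular points by increasing real part (a conjugate pair: the negative imaginary part first).


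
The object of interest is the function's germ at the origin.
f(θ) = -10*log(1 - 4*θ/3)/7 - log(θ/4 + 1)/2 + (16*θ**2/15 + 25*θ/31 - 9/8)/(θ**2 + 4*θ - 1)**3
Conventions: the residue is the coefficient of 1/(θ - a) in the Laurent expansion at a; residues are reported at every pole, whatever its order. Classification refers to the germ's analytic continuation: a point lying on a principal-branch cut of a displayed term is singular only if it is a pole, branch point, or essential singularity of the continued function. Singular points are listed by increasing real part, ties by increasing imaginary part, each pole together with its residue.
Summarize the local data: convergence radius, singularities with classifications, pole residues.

Radius of convergence at 0: -2 + sqrt(5).
At -2 - sqrt(5): a pole of order 3; residue (2779/7440000)*sqrt(5).
At -4: a logarithmic branch point.
At -2 + sqrt(5): a pole of order 3; residue -(2779/7440000)*sqrt(5).
At 3/4: a logarithmic branch point.


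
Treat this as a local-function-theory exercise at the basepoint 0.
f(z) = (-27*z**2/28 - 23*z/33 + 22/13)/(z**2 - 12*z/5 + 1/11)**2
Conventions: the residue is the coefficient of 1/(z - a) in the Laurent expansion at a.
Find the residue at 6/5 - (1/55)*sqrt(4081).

The residue is (384525/200405296)*sqrt(4081).

The factor z**2 - 12*z/5 + 1/11 splits as (z - a)(z - a') with a = 6/5 - (1/55)*sqrt(4081), a' = 6/5 + (1/55)*sqrt(4081). At the order-2 pole a set g(z) = (z - a)^2*f(z) = [-27*z**2/28 - 23*z/33 + 22/13] / (z - a')^2.
Order-2 pole: residue = g'(a); g'(6/5 - (1/55)*sqrt(4081)) = (384525/200405296)*sqrt(4081), so the residue is (384525/200405296)*sqrt(4081).


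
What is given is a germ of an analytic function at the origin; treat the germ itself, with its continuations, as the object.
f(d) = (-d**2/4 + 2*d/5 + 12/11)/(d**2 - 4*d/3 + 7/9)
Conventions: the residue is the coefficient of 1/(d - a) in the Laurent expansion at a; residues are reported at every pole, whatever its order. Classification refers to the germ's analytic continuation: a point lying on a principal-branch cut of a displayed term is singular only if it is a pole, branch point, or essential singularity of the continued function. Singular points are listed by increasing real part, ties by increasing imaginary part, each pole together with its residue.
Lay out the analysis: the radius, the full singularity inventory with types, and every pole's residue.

Denominator factor (d**2 - 4*d/3 + 7/9): discriminant -4/3, complex-conjugate roots (2/3) + ((1/3)*sqrt(3))*i and (2/3) - ((1/3)*sqrt(3))*i; poles of order 1, moduli (1/3)*sqrt(7) and (1/3)*sqrt(7).
The radius of convergence is the smallest modulus among the singular points: (1/3)*sqrt(7).
The factor d**2 - 4*d/3 + 7/9 splits as (d - a)(d - a') with a = (2/3) - ((1/3)*sqrt(3))*i, a' = (2/3) + ((1/3)*sqrt(3))*i. At the order-1 pole a set g(d) = (d - a)*f(d) = [-d**2/4 + 2*d/5 + 12/11] / (d - a').
Simple pole: residue = g(a) at a = (2/3) - ((1/3)*sqrt(3))*i, which is (1/30) + ((2633/3960)*sqrt(3))*i.
The factor d**2 - 4*d/3 + 7/9 splits as (d - a)(d - a') with a = (2/3) + ((1/3)*sqrt(3))*i, a' = (2/3) - ((1/3)*sqrt(3))*i. At the order-1 pole a set g(d) = (d - a)*f(d) = [-d**2/4 + 2*d/5 + 12/11] / (d - a').
Simple pole: residue = g(a) at a = (2/3) + ((1/3)*sqrt(3))*i, which is (1/30) - ((2633/3960)*sqrt(3))*i.
List the singular points by increasing real part (a conjugate pair: the negative imaginary part first).

Radius of convergence at 0: (1/3)*sqrt(7).
At (2/3) - ((1/3)*sqrt(3))*i: a pole of order 1; residue (1/30) + ((2633/3960)*sqrt(3))*i.
At (2/3) + ((1/3)*sqrt(3))*i: a pole of order 1; residue (1/30) - ((2633/3960)*sqrt(3))*i.


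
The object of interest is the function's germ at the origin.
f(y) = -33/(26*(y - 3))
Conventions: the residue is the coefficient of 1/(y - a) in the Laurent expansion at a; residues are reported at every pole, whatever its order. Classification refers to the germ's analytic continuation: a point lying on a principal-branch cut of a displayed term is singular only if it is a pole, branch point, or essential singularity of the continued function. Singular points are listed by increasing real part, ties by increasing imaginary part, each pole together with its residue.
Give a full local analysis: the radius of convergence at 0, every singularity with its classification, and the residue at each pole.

Radius of convergence at 0: 3.
At 3: a pole of order 1; residue -33/26.

Denominator factor (y - 3): pole of order 1 at 3, modulus 3.
The radius of convergence is the smallest modulus among the singular points: 3.
At the order-1 pole 3 set g(y) = (y - (3))*f(y) = -33/26.
Simple pole: residue = g(a) at a = 3, which is -33/26.


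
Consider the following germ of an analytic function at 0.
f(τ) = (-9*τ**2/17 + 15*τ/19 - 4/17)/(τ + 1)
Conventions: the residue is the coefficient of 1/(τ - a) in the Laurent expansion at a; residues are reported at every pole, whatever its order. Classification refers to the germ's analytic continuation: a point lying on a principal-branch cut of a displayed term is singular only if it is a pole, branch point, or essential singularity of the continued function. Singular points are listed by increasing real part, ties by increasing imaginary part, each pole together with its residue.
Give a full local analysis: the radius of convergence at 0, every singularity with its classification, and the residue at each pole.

Radius of convergence at 0: 1.
At -1: a pole of order 1; residue -502/323.

Denominator factor (τ + 1): pole of order 1 at -1, modulus 1.
The radius of convergence is the smallest modulus among the singular points: 1.
At the order-1 pole -1 set g(τ) = (τ - (-1))*f(τ) = -9*τ**2/17 + 15*τ/19 - 4/17.
Simple pole: residue = g(a) at a = -1, which is -502/323.


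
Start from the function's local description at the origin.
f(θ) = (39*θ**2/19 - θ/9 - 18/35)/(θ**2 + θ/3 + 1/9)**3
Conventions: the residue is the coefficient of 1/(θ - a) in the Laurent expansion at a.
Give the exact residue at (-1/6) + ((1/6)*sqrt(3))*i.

The residue is ((13708/665)*sqrt(3))*i.

The factor θ**2 + θ/3 + 1/9 splits as (θ - a)(θ - a') with a = (-1/6) + ((1/6)*sqrt(3))*i, a' = (-1/6) - ((1/6)*sqrt(3))*i. At the order-3 pole a set g(θ) = (θ - a)^3*f(θ) = [39*θ**2/19 - θ/9 - 18/35] / (θ - a')^3.
Order-3 pole: residue = g''(a)/2; g''((-1/6) + ((1/6)*sqrt(3))*i) = ((27416/665)*sqrt(3))*i, so the residue is ((13708/665)*sqrt(3))*i.


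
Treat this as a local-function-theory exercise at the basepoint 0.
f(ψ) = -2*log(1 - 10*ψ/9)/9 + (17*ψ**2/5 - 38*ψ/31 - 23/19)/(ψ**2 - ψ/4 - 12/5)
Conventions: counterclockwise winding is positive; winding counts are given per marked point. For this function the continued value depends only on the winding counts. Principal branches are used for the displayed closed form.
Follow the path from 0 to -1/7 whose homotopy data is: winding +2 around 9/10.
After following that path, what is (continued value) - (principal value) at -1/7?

Continued minus principal equals -(8/9)*pi*i.

The rational part is single-valued and drops out of the difference; each branch term changes only by its own monodromy.
(-2/9)*log(1 - ψ/(9/10)): each positive loop around 9/10 adds 2*pi*i to the log, so winding +2 contributes (-2/9)*(2)*2*pi*i = -(8/9)*pi*i.
Summing the contributions at ψ = -1/7 gives -(8/9)*pi*i.


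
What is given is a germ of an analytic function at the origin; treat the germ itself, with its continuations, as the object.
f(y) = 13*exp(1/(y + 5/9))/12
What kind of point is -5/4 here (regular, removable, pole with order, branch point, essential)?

There is no denominator, hence no pole anywhere.
The essential point of exp(1/(y - (-5/9))) is -5/9, not -5/4.
So the germ continues analytically to -5/4.

The point is a regular point.


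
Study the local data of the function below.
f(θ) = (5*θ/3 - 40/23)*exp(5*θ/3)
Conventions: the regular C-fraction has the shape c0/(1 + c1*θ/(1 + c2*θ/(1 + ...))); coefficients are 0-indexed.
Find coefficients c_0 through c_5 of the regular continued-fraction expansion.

Taylor coefficients (expand at 0): a_0 = -40/23, a_1 = -85/69, a_2 = 25/69, a_3 = 3625/3726, a_4 = 8125/11178, a_5 = 15625/44712.
c0 = a_0 = -40/23. Peel one level at a time: if S = 1 + c*θ/S' with S'(0) = 1, then c is the θ-coefficient of S and S' = c*θ/(S - 1).
S_1 = c0/f = 1 + (-17/24)*θ + (409/576)*θ^2 + ...; c1 = -17/24.
S_2 = c1*θ/(S_1 - 1) = 1 + (409/408)*θ + (13675/15606)*θ^2 + ...; c2 = 409/408.
S_3 = c2*θ/(S_2 - 1) = 1 + (-54700/62577)*θ + (-4245500/13549761)*θ^2 + ...; c3 = -54700/62577.
S_4 = c3*θ/(S_3 - 1) = 1 + (-721735/2013507)*θ + (-5003525/32314572)*θ^2 + ...; c4 = -721735/2013507.
S_5 = c4*θ/(S_4 - 1) = 1 + (-24075785/55734924)*θ + ...; c5 = -24075785/55734924.

The regular C-fraction coefficients are [-40/23, -17/24, 409/408, -54700/62577, -721735/2013507, -24075785/55734924].


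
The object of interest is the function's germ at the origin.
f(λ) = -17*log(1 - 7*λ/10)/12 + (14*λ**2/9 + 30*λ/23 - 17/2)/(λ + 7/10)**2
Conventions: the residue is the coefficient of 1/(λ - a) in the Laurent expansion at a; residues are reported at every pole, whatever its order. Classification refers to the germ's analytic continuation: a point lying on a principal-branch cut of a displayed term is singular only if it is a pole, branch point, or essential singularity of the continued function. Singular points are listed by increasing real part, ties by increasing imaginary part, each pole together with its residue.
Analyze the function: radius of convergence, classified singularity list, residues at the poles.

Denominator factor (λ + 7/10)^2: pole of order 2 at -7/10, modulus 7/10.
Branch term (-17/12)*log(1 - λ/(10/7)): its argument vanishes at λ = 10/7, a logarithmic branch point, modulus 10/7.
The radius of convergence is the smallest modulus among the singular points: 7/10.
The branch term is analytic at -7/10 and contributes nothing to the residue; only the rational part matters.
At the order-2 pole -7/10 set g(λ) = (λ - (-7/10))^2*(rational part) = 14*λ**2/9 + 30*λ/23 - 17/2.
Order-2 pole: residue = g'(a); g'(-7/10) = -904/1035, so the residue is -904/1035.
List the singular points by increasing real part (a conjugate pair: the negative imaginary part first).

Radius of convergence at 0: 7/10.
At -7/10: a pole of order 2; residue -904/1035.
At 10/7: a logarithmic branch point.


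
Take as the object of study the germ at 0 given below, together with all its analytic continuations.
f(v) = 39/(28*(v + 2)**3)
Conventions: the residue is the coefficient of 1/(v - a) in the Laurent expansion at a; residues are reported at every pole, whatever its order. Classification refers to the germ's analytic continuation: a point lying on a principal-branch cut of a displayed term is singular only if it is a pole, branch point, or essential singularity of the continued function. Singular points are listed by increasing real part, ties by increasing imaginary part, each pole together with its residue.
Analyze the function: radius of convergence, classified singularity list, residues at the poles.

Radius of convergence at 0: 2.
At -2: a pole of order 3; residue 0.

Denominator factor (v + 2)^3: pole of order 3 at -2, modulus 2.
The radius of convergence is the smallest modulus among the singular points: 2.
At the order-3 pole -2 set g(v) = (v - (-2))^3*f(v) = 39/28.
Order-3 pole: residue = g''(a)/2; g''(-2) = 0, so the residue is 0.


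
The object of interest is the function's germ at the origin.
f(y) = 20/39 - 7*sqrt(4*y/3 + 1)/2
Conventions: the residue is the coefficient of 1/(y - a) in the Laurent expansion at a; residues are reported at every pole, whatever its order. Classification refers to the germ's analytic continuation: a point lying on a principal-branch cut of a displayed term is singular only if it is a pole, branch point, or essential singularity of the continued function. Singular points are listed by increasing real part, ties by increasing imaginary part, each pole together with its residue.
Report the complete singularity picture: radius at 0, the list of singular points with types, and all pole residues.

Radius of convergence at 0: 3/4.
At -3/4: an algebraic (square-root) branch point.

Branch term (-7/2)*sqrt(1 - y/(-3/4)): its argument vanishes at y = -3/4, a square-root branch point, modulus 3/4.
The radius of convergence is the smallest modulus among the singular points: 3/4.


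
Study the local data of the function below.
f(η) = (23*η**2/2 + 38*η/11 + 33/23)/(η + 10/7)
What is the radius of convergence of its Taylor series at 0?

Denominator factor (η + 10/7): pole of order 1 at -10/7, modulus 10/7.
The radius of convergence is the smallest modulus among the singular points: 10/7.

The radius of convergence is 10/7.


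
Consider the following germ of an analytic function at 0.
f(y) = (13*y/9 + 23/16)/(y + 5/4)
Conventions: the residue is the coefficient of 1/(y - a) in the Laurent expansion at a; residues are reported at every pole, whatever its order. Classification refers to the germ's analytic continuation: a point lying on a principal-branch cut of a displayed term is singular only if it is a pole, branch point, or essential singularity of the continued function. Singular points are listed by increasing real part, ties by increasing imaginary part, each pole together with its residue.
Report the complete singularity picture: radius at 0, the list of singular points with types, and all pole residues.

Radius of convergence at 0: 5/4.
At -5/4: a pole of order 1; residue -53/144.

Denominator factor (y + 5/4): pole of order 1 at -5/4, modulus 5/4.
The radius of convergence is the smallest modulus among the singular points: 5/4.
At the order-1 pole -5/4 set g(y) = (y - (-5/4))*f(y) = 13*y/9 + 23/16.
Simple pole: residue = g(a) at a = -5/4, which is -53/144.


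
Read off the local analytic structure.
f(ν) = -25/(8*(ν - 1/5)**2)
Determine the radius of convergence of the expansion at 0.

The radius of convergence is 1/5.

Denominator factor (ν - 1/5)^2: pole of order 2 at 1/5, modulus 1/5.
The radius of convergence is the smallest modulus among the singular points: 1/5.


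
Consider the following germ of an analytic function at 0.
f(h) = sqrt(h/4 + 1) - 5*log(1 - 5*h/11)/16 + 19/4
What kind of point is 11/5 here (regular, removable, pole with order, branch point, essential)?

The term (-5/16)*log(1 - h/(11/5)) has argument 1 - 11/5/(11/5) = 0 at 11/5: a logarithmic (infinitely-sheeted) branch point; the remaining terms are analytic or single-valued there.

The point is a logarithmic branch point.


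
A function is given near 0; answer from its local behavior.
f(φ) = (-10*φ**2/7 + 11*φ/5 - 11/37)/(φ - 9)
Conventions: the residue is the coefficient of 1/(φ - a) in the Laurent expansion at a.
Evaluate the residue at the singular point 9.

The residue is -124594/1295.

At the order-1 pole 9 set g(φ) = (φ - (9))*f(φ) = -10*φ**2/7 + 11*φ/5 - 11/37.
Simple pole: residue = g(a) at a = 9, which is -124594/1295.


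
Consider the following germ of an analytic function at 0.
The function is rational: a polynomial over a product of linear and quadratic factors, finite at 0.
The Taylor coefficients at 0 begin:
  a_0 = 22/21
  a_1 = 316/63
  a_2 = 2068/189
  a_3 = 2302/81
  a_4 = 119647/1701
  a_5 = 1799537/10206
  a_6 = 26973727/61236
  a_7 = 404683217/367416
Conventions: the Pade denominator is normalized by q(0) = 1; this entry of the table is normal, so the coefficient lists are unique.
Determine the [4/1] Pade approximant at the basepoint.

Taylor coefficients needed (read off): a_0 = 22/21, a_1 = 316/63, a_2 = 2068/189, a_3 = 2302/81, a_4 = 119647/1701, a_5 = 1799537/10206.
Write the denominator as Q(μ) = 1 + q1*μ. Requiring Q*f - P = O(μ^6) with deg P <= 4 kills the coefficients of μ^5..μ^5 in Q*f:
  μ^5: a_5 + q1*a_4 = 0, i.e. 1799537/10206 + (119647/1701)*q1 = 0.
Solving this linear system: q1 = -1799537/717882.
The numerator is Q*f truncated at degree 4: P0 = a_0 = 22/21; P1 = a_1 + q1*a_0 = 181955/76139; P2 = a_2 + q1*a_1 = -1366550/837529; P3 = a_3 + q1*a_2 = 75500/76139; P4 = a_4 + q1*a_3 = -755000/837529.

The Pade approximant has numerator coefficients [22/21, 181955/76139, -1366550/837529, 75500/76139, -755000/837529]; denominator coefficients [1, -1799537/717882].


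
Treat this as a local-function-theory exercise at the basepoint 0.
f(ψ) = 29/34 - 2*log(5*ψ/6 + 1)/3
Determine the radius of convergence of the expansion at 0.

Branch term (-2/3)*log(1 - ψ/(-6/5)): its argument vanishes at ψ = -6/5, a logarithmic branch point, modulus 6/5.
The radius of convergence is the smallest modulus among the singular points: 6/5.

The radius of convergence is 6/5.


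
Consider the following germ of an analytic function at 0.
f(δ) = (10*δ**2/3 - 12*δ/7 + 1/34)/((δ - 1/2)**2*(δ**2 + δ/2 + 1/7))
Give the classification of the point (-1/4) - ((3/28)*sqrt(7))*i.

The denominator factor δ**2 + δ/2 + 1/7 vanishes at (-1/4) - ((3/28)*sqrt(7))*i and appears to the power 1; the numerator there equals (569/1428) + ((71/196)*sqrt(7))*i, nonzero, and no other factor vanishes.
Hence a pole whose order is the multiplicity, 1.

The point is a pole of order 1.


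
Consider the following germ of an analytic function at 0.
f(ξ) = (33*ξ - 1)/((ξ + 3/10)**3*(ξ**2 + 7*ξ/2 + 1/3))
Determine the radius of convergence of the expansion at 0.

The radius of convergence is 7/4 - (1/12)*sqrt(393).

Denominator factor (ξ + 3/10)^3: pole of order 3 at -3/10, modulus 3/10.
Denominator factor (ξ**2 + 7*ξ/2 + 1/3): discriminant 131/12, real irrational roots -7/4 + (1/12)*sqrt(393) and -7/4 - (1/12)*sqrt(393); poles of order 1, moduli 7/4 - (1/12)*sqrt(393) and 7/4 + (1/12)*sqrt(393).
The radius of convergence is the smallest modulus among the singular points: 7/4 - (1/12)*sqrt(393).


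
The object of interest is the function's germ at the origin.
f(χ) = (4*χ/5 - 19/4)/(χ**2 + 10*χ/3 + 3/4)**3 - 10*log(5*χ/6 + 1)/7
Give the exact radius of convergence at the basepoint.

The radius of convergence is 5/3 - (1/6)*sqrt(73).

Denominator factor (χ**2 + 10*χ/3 + 3/4)^3: discriminant 73/9, real irrational roots -5/3 + (1/6)*sqrt(73) and -5/3 - (1/6)*sqrt(73); poles of order 3, moduli 5/3 - (1/6)*sqrt(73) and 5/3 + (1/6)*sqrt(73).
Branch term (-10/7)*log(1 - χ/(-6/5)): its argument vanishes at χ = -6/5, a logarithmic branch point, modulus 6/5.
The radius of convergence is the smallest modulus among the singular points: 5/3 - (1/6)*sqrt(73).


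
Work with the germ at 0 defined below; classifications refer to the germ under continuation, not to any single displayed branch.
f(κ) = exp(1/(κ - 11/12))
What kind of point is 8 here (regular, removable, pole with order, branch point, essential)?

There is no denominator, hence no pole anywhere.
The essential point of exp(1/(κ - (11/12))) is 11/12, not 8.
So the germ continues analytically to 8.

The point is a regular point.


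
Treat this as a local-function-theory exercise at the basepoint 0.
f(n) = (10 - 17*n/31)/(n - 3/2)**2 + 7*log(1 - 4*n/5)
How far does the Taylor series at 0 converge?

Denominator factor (n - 3/2)^2: pole of order 2 at 3/2, modulus 3/2.
Branch term (7)*log(1 - n/(5/4)): its argument vanishes at n = 5/4, a logarithmic branch point, modulus 5/4.
The radius of convergence is the smallest modulus among the singular points: 5/4.

The radius of convergence is 5/4.


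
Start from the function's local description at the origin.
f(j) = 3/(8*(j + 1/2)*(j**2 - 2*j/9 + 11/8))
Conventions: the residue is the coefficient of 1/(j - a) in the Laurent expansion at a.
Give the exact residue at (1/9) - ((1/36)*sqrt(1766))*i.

The residue is (-27/250) + ((297/220750)*sqrt(1766))*i.

The factor j**2 - 2*j/9 + 11/8 splits as (j - a)(j - a') with a = (1/9) - ((1/36)*sqrt(1766))*i, a' = (1/9) + ((1/36)*sqrt(1766))*i. At the order-1 pole a set g(j) = (j - a)*f(j) = [3/(8*(j + 1/2))] / (j - a').
Simple pole: residue = g(a) at a = (1/9) - ((1/36)*sqrt(1766))*i, which is (-27/250) + ((297/220750)*sqrt(1766))*i.


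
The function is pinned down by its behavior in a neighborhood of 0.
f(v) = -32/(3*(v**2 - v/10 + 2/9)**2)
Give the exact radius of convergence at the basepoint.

The radius of convergence is (1/3)*sqrt(2).

Denominator factor (v**2 - v/10 + 2/9)^2: discriminant -791/900, complex-conjugate roots (1/20) + ((1/60)*sqrt(791))*i and (1/20) - ((1/60)*sqrt(791))*i; poles of order 2, moduli (1/3)*sqrt(2) and (1/3)*sqrt(2).
The radius of convergence is the smallest modulus among the singular points: (1/3)*sqrt(2).


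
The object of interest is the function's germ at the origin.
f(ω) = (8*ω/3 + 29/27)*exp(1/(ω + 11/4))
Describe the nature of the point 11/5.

There is no denominator, hence no pole anywhere.
The essential point of exp(1/(ω - (-11/4))) is -11/4, not 11/5.
So the germ continues analytically to 11/5.

The point is a regular point.


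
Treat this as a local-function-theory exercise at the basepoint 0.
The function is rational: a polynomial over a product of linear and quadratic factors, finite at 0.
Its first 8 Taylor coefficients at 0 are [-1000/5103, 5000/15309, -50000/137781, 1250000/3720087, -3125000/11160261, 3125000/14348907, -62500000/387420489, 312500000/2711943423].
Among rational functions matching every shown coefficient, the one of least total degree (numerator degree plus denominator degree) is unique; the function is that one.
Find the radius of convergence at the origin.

No rational of total degree below 3 reproduces all 8 coefficients; solving the [0/3] Pade equations on them gives f(ψ) = -8/(7*(ψ + 9/5)**3), whose expansion matches every shown term.
Denominator factor (ψ + 9/5)^3: pole of order 3 at -9/5, modulus 9/5.
The radius of convergence is the smallest modulus among the singular points: 9/5.

The radius of convergence is 9/5.


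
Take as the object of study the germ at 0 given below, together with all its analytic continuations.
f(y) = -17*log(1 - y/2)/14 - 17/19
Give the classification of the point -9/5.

The point is a regular point.

There is no denominator, hence no pole anywhere.
Branch term log(1 - y/(2)): argument at -9/5 is 19/10, nonzero, so -9/5 is not its branch point (a point on a principal cut is still regular for the continued germ).
So the germ continues analytically to -9/5.


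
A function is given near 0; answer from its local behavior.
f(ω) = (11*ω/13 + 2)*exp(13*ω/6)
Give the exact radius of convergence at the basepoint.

The radius of convergence is infinite.

The factor exp(13*ω/6) is entire and contributes no finite singular point.
The polynomial part has no poles.
No finite singular points: the Taylor series at 0 converges everywhere.


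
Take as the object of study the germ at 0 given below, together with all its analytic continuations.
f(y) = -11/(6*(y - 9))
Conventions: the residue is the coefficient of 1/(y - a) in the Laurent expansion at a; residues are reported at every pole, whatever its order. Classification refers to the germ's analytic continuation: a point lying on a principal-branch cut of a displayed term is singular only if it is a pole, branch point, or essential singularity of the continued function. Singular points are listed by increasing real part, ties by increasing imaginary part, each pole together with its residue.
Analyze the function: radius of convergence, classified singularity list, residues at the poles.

Denominator factor (y - 9): pole of order 1 at 9, modulus 9.
The radius of convergence is the smallest modulus among the singular points: 9.
At the order-1 pole 9 set g(y) = (y - (9))*f(y) = -11/6.
Simple pole: residue = g(a) at a = 9, which is -11/6.

Radius of convergence at 0: 9.
At 9: a pole of order 1; residue -11/6.


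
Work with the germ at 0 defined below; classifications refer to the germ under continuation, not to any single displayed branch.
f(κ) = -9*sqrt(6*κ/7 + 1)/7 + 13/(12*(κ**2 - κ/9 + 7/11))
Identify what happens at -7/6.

The term (-9/7)*sqrt(1 - κ/(-7/6)) has argument 1 - -7/6/(-7/6) = 0 at -7/6: a square-root (algebraic, two-sheeted) branch point; the remaining terms are analytic or single-valued there.

The point is an algebraic (square-root) branch point.


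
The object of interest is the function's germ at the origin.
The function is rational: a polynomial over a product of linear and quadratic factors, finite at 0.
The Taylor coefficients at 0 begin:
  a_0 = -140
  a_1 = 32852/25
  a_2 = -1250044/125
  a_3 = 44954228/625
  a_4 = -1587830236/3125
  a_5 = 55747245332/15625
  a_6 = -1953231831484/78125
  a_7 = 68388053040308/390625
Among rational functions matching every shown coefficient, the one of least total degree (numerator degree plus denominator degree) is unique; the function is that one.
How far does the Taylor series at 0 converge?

The radius of convergence is 1/7.

No rational of total degree below 3 reproduces all 8 coefficients; solving the [1/2] Pade equations on them gives f(ζ) = (-4*ζ/35 - 25/3)/((ζ + 1/7)*(ζ + 5/12)), whose expansion matches every shown term.
Denominator factor (ζ + 1/7): pole of order 1 at -1/7, modulus 1/7.
Denominator factor (ζ + 5/12): pole of order 1 at -5/12, modulus 5/12.
The radius of convergence is the smallest modulus among the singular points: 1/7.


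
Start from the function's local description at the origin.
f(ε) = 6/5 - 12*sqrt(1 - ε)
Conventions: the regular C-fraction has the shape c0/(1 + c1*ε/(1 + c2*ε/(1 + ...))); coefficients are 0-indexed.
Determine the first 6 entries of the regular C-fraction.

The regular C-fraction coefficients are [-54/5, 5/9, -29/36, -9/116, -49/116, -29/196].

Taylor coefficients (expand at 0): a_0 = -54/5, a_1 = 6, a_2 = 3/2, a_3 = 3/4, a_4 = 15/32, a_5 = 21/64.
c0 = a_0 = -54/5. Peel one level at a time: if S = 1 + c*ε/S' with S'(0) = 1, then c is the ε-coefficient of S and S' = c*ε/(S - 1).
S_1 = c0/f = 1 + (5/9)*ε + (145/324)*ε^2 + ...; c1 = 5/9.
S_2 = c1*ε/(S_1 - 1) = 1 + (-29/36)*ε + (-1/16)*ε^2 + ...; c2 = -29/36.
S_3 = c2*ε/(S_2 - 1) = 1 + (-9/116)*ε + (-441/13456)*ε^2 + ...; c3 = -9/116.
S_4 = c3*ε/(S_3 - 1) = 1 + (-49/116)*ε + (-1/16)*ε^2 + ...; c4 = -49/116.
S_5 = c4*ε/(S_4 - 1) = 1 + (-29/196)*ε + ...; c5 = -29/196.


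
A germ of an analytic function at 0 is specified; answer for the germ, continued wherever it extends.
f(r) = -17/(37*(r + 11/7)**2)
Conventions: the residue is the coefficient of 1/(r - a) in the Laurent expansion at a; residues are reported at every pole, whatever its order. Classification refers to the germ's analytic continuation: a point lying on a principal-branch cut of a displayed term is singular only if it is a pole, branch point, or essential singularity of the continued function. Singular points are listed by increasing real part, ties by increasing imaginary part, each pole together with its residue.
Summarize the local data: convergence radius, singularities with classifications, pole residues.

Radius of convergence at 0: 11/7.
At -11/7: a pole of order 2; residue 0.

Denominator factor (r + 11/7)^2: pole of order 2 at -11/7, modulus 11/7.
The radius of convergence is the smallest modulus among the singular points: 11/7.
At the order-2 pole -11/7 set g(r) = (r - (-11/7))^2*f(r) = -17/37.
Order-2 pole: residue = g'(a); g'(-11/7) = 0, so the residue is 0.


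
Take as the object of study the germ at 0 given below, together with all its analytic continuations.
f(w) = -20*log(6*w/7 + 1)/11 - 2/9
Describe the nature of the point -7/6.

The term (-20/11)*log(1 - w/(-7/6)) has argument 1 - -7/6/(-7/6) = 0 at -7/6: a logarithmic (infinitely-sheeted) branch point; the remaining terms are analytic or single-valued there.

The point is a logarithmic branch point.


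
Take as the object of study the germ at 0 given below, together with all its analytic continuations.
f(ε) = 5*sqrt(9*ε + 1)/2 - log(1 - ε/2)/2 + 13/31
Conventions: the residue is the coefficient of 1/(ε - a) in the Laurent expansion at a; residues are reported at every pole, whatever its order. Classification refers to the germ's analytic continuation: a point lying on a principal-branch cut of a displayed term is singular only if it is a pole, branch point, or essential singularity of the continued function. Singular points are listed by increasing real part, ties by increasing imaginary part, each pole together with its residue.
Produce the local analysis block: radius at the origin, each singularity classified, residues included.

Branch term (-1/2)*log(1 - ε/(2)): its argument vanishes at ε = 2, a logarithmic branch point, modulus 2.
Branch term (5/2)*sqrt(1 - ε/(-1/9)): its argument vanishes at ε = -1/9, a square-root branch point, modulus 1/9.
The radius of convergence is the smallest modulus among the singular points: 1/9.
List the singular points by increasing real part (a conjugate pair: the negative imaginary part first).

Radius of convergence at 0: 1/9.
At -1/9: an algebraic (square-root) branch point.
At 2: a logarithmic branch point.


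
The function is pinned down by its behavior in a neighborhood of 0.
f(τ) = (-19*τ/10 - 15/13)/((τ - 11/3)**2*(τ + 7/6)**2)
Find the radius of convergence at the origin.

The radius of convergence is 7/6.

Denominator factor (τ + 7/6)^2: pole of order 2 at -7/6, modulus 7/6.
Denominator factor (τ - 11/3)^2: pole of order 2 at 11/3, modulus 11/3.
The radius of convergence is the smallest modulus among the singular points: 7/6.


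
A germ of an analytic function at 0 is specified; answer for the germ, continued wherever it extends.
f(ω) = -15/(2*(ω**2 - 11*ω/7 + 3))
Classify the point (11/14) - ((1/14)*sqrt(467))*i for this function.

The point is a pole of order 1.

The denominator factor ω**2 - 11*ω/7 + 3 vanishes at (11/14) - ((1/14)*sqrt(467))*i and appears to the power 1; the numerator there equals -15/2, nonzero, and no other factor vanishes.
Hence a pole whose order is the multiplicity, 1.


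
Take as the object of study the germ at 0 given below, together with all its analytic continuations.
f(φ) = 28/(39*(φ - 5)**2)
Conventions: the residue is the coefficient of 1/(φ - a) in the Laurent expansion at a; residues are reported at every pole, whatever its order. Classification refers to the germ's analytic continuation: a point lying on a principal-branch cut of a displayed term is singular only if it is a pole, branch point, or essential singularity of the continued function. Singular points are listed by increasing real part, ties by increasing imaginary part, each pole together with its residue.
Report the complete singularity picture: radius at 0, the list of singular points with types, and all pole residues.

Denominator factor (φ - 5)^2: pole of order 2 at 5, modulus 5.
The radius of convergence is the smallest modulus among the singular points: 5.
At the order-2 pole 5 set g(φ) = (φ - (5))^2*f(φ) = 28/39.
Order-2 pole: residue = g'(a); g'(5) = 0, so the residue is 0.

Radius of convergence at 0: 5.
At 5: a pole of order 2; residue 0.


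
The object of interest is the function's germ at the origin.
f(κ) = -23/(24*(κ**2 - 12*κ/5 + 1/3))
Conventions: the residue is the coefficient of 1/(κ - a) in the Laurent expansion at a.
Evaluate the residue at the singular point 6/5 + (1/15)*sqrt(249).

The residue is -(115/3984)*sqrt(249).

The factor κ**2 - 12*κ/5 + 1/3 splits as (κ - a)(κ - a') with a = 6/5 + (1/15)*sqrt(249), a' = 6/5 - (1/15)*sqrt(249). At the order-1 pole a set g(κ) = (κ - a)*f(κ) = [-23/24] / (κ - a').
Simple pole: residue = g(a) at a = 6/5 + (1/15)*sqrt(249), which is -(115/3984)*sqrt(249).


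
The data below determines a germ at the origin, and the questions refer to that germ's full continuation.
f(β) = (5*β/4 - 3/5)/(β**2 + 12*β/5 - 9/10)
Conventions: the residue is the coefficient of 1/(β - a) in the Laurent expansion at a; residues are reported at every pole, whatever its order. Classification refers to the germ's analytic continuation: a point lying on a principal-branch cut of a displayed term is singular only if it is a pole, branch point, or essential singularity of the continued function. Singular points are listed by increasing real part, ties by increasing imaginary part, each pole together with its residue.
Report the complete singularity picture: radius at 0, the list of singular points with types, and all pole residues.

Denominator factor (β**2 + 12*β/5 - 9/10): discriminant 234/25, real irrational roots -6/5 + (3/10)*sqrt(26) and -6/5 - (3/10)*sqrt(26); poles of order 1, moduli -6/5 + (3/10)*sqrt(26) and 6/5 + (3/10)*sqrt(26).
The radius of convergence is the smallest modulus among the singular points: -6/5 + (3/10)*sqrt(26).
The factor β**2 + 12*β/5 - 9/10 splits as (β - a)(β - a') with a = -6/5 - (3/10)*sqrt(26), a' = -6/5 + (3/10)*sqrt(26). At the order-1 pole a set g(β) = (β - a)*f(β) = [5*β/4 - 3/5] / (β - a').
Simple pole: residue = g(a) at a = -6/5 - (3/10)*sqrt(26), which is 5/8 + (7/52)*sqrt(26).
The factor β**2 + 12*β/5 - 9/10 splits as (β - a)(β - a') with a = -6/5 + (3/10)*sqrt(26), a' = -6/5 - (3/10)*sqrt(26). At the order-1 pole a set g(β) = (β - a)*f(β) = [5*β/4 - 3/5] / (β - a').
Simple pole: residue = g(a) at a = -6/5 + (3/10)*sqrt(26), which is 5/8 - (7/52)*sqrt(26).
List the singular points by increasing real part (a conjugate pair: the negative imaginary part first).

Radius of convergence at 0: -6/5 + (3/10)*sqrt(26).
At -6/5 - (3/10)*sqrt(26): a pole of order 1; residue 5/8 + (7/52)*sqrt(26).
At -6/5 + (3/10)*sqrt(26): a pole of order 1; residue 5/8 - (7/52)*sqrt(26).
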